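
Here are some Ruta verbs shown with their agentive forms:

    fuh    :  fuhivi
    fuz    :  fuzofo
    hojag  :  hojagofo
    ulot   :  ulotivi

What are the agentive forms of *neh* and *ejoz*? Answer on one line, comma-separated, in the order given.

Looking at the final consonant of each stem: -ivi when the stem ends in a voiceless consonant (*fuh*, *ulot*); -ofo when the stem ends in a voiced consonant (*fuz*, *hojag*).
*neh*: final consonant = /h/, voiceless → -ivi → *nehivi*.
The final consonant of *ejoz* is /z/, which is voiced, so the suffix is -ofo, giving *ejozofo*.

nehivi, ejozofo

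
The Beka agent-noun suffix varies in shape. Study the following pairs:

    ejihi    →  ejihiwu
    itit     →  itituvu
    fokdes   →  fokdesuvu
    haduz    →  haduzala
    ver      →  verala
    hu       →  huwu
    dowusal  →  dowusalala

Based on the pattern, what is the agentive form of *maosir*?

Looking at the final sound of each stem: -uvu when the stem ends in a voiceless consonant (*itit*, *fokdes*); -ala when the stem ends in a voiced consonant (*haduz*, *ver*, *dowusal*); -wu when the stem ends in a vowel (*ejihi*, *hu*).
*maosir*: final sound = /r/, a voiced consonant → -ala → *maosirala*.

maosirala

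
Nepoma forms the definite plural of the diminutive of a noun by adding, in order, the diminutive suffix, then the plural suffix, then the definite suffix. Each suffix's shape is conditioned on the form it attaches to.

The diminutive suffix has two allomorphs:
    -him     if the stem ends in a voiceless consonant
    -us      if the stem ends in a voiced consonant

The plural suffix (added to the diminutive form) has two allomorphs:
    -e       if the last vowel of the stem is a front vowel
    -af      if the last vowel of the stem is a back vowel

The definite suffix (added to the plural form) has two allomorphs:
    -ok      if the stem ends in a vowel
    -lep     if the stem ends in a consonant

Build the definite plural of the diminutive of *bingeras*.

bingerashimeok

Since the final consonant of *bingeras* is /s/ (voiceless), it takes -him, giving *bingerashim*.
The diminutive form *bingerashim*: last vowel = /i/, a front vowel → -e → *bingerashime*.
The final sound of the plural form *bingerashime* is /e/, which is a vowel, so the definite suffix is -ok, giving *bingerashimeok*.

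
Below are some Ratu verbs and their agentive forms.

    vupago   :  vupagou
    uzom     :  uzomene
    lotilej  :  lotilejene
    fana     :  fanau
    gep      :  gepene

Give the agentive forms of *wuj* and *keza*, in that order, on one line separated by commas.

wujene, kezau

Looking at the final sound of each stem: -ene when the stem ends in a consonant (*uzom*, *lotilej*, *gep*); -u when the stem ends in a vowel (*vupago*, *fana*).
Since the final sound of *wuj* is /j/ (a consonant), it takes -ene, giving *wujene*.
Since the final sound of *keza* is /a/ (a vowel), it takes -u, giving *kezau*.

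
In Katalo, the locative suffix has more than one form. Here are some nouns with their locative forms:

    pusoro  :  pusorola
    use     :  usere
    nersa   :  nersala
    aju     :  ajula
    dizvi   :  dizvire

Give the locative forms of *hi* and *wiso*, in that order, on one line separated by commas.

Looking at the last vowel of each stem: -re when the last vowel of the stem is a front vowel (*use*, *dizvi*); -la when the last vowel of the stem is a back vowel (*pusoro*, *nersa*, *aju*).
*hi* — last vowel /i/ (a front vowel) → -re → *hire*.
Since the last vowel of *wiso* is /o/ (a back vowel), it takes -la, giving *wisola*.

hire, wisola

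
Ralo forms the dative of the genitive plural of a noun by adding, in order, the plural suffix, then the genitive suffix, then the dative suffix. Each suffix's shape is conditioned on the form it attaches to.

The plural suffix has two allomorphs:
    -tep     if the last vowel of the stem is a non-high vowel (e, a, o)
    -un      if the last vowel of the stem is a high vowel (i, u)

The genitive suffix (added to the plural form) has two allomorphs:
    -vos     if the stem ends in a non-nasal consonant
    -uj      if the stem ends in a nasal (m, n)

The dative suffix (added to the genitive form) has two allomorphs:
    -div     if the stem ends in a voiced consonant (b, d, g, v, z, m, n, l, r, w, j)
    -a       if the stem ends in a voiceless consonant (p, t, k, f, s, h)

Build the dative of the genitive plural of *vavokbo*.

vavokbotepvosa

The last vowel of *vavokbo* is /o/, which is a non-high vowel, so the plural suffix is -tep, giving *vavokbotep*.
The plural form *vavokbotep* — final consonant /p/ (non-nasal) → -vos → *vavokbotepvos*.
Since the final consonant of the genitive form *vavokbotepvos* is /s/ (voiceless), it takes -a, giving *vavokbotepvosa*.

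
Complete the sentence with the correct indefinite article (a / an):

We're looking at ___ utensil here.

a

The indefinite article is chosen by the initial *sound* of the following word, not its spelling.
*utensil* begins with the sound /juː/ (u pronounced /juː/) — a consonant sound.
So the article is *a*: We're looking at a utensil here.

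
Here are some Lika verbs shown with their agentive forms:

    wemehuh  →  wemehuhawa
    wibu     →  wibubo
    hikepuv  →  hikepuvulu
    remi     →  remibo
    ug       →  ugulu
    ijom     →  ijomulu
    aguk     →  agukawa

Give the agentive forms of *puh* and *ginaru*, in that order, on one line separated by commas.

puhawa, ginarubo

The pattern is voicing of the final sound: -awa when the stem ends in a voiceless consonant (*wemehuh*, *aguk*); -ulu when the stem ends in a voiced consonant (*hikepuv*, *ug*, *ijom*); -bo when the stem ends in a vowel (*wibu*, *remi*).
*puh*: final sound = /h/, a voiceless consonant → -awa → *puhawa*.
*ginaru* — final sound /u/ (a vowel) → -bo → *ginarubo*.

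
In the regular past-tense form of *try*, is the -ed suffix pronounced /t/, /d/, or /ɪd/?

/d/

The stem *try* ends in a voiced sound other than /d/.
The -ed suffix is realized as /ɪd/ after /t, d/; as /t/ after other voiceless consonants; and as /d/ after other voiced sounds.
So -ed on *try* is pronounced /d/.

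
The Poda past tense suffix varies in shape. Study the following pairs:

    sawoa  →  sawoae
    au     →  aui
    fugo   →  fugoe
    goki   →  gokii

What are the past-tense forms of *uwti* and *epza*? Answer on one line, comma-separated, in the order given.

uwtii, epzae

The suffix is conditioned by the last vowel: -i when the last vowel of the stem is a high vowel (*au*, *goki*); -e when the last vowel of the stem is a non-high vowel (*sawoa*, *fugo*).
The last vowel of *uwti* is /i/, which is a high vowel, so the suffix is -i, giving *uwtii*.
The last vowel of *epza* is /a/, which is a non-high vowel, so the suffix is -e, giving *epzae*.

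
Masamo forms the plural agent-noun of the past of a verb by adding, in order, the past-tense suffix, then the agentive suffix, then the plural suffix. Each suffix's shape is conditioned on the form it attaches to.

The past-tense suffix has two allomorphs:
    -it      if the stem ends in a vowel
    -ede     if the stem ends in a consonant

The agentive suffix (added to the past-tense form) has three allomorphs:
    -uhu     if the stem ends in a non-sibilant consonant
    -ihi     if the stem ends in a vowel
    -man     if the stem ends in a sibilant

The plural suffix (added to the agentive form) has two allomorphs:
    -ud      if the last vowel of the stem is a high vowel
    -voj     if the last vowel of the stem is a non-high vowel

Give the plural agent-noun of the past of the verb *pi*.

piituhuud

Since the final sound of *pi* is /i/ (a vowel), it takes -it, giving *piit*.
The final sound of the past-tense form *piit* is /t/, which is a non-sibilant consonant, so the agentive suffix is -uhu, giving *piituhu*.
The last vowel of the agentive form *piituhu* is /u/, which is a high vowel, so the plural suffix is -ud, giving *piituhuud*.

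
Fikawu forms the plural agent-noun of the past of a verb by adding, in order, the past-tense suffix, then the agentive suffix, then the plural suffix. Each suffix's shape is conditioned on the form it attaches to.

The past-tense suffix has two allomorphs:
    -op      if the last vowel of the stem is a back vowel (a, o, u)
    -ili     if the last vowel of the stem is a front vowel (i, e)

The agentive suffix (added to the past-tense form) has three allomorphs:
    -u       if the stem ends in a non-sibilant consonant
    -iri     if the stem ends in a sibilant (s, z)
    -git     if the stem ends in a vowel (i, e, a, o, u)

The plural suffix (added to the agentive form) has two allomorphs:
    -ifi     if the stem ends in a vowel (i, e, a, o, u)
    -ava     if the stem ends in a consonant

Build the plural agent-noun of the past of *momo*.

momoopuifi

*momo*: last vowel = /o/, a back vowel → -op → *momoop*.
Since the final sound of the past-tense form *momoop* is /p/ (a non-sibilant consonant), it takes -u, giving *momoopu*.
The final sound of the agentive form *momoopu* is /u/, which is a vowel, so the plural suffix is -ifi, giving *momoopuifi*.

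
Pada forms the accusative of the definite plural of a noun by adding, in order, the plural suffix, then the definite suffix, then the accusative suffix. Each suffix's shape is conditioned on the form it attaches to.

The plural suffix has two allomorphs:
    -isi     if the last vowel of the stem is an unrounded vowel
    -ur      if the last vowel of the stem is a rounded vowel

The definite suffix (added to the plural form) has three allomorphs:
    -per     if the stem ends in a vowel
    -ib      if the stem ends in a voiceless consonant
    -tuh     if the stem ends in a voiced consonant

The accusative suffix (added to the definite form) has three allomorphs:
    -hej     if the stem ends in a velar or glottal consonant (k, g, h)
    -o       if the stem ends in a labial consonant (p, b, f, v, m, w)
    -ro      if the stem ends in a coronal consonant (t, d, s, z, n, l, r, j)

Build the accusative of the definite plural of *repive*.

*repive* — last vowel /e/ (an unrounded vowel) → -isi → *repiveisi*.
The plural form *repiveisi* — final sound /i/ (a vowel) → -per → *repiveisiper*.
The definite form *repiveisiper*: final consonant = /r/, coronal → -ro → *repiveisiperro*.

repiveisiperro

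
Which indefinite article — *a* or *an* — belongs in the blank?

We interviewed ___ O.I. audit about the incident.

The indefinite article is chosen by the initial *sound* of the following word, not its spelling.
The initialism *O.I.* is read letter by letter; the first letter, O, is pronounced /oʊ/, which begins with a vowel sound.
So the article is *an*: We interviewed an O.I. audit about the incident.

an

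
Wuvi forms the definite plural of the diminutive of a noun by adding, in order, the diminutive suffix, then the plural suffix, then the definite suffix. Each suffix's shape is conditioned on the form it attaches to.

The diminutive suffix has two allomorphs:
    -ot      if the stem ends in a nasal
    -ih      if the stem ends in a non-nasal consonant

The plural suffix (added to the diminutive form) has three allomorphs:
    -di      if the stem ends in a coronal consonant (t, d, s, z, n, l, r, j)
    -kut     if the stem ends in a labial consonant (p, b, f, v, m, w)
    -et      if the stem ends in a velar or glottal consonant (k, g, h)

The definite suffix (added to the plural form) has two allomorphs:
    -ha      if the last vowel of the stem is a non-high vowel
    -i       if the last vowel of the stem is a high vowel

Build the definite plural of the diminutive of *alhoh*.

The final consonant of *alhoh* is /h/, which is non-nasal, so the diminutive suffix is -ih, giving *alhohih*.
The diminutive form *alhohih*: final consonant = /h/, velar/glottal → -et → *alhohihet*.
The last vowel of the plural form *alhohihet* is /e/, which is a non-high vowel, so the definite suffix is -ha, giving *alhohihetha*.

alhohihetha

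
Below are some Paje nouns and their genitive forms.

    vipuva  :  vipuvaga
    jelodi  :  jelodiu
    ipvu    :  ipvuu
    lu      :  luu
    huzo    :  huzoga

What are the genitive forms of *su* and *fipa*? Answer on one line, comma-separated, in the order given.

The alternation tracks the last vowel of the stem — -u when the last vowel of the stem is a high vowel (*jelodi*, *ipvu*, *lu*); -ga when the last vowel of the stem is a non-high vowel (*vipuva*, *huzo*).
*su* — last vowel /u/ (a high vowel) → -u → *suu*.
*fipa* — last vowel /a/ (a non-high vowel) → -ga → *fipaga*.

suu, fipaga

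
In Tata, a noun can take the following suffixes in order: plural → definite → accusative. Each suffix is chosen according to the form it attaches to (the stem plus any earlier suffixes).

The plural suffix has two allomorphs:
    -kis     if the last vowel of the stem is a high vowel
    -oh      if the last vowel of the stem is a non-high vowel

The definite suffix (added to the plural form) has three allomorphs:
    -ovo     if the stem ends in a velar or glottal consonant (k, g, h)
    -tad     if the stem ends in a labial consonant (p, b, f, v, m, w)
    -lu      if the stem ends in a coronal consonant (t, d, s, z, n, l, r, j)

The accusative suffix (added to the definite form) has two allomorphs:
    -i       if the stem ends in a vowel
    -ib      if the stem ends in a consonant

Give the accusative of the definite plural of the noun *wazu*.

wazukislui

*wazu*: last vowel = /u/, a high vowel → -kis → *wazukis*.
The final consonant of the plural form *wazukis* is /s/, which is coronal, so the definite suffix is -lu, giving *wazukislu*.
The final sound of the definite form *wazukislu* is /u/, which is a vowel, so the accusative suffix is -i, giving *wazukislui*.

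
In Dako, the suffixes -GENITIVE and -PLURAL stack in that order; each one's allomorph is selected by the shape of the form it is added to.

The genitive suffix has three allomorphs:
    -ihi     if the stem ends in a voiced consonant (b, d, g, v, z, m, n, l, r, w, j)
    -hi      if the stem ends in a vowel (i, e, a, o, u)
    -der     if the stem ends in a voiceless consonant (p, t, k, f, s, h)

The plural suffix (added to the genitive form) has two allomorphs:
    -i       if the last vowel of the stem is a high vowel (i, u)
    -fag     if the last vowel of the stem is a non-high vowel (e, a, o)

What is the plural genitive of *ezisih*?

ezisihderfag

The final sound of *ezisih* is /h/, which is a voiceless consonant, so the genitive suffix is -der, giving *ezisihder*.
The genitive form *ezisihder*: last vowel = /e/, a non-high vowel → -fag → *ezisihderfag*.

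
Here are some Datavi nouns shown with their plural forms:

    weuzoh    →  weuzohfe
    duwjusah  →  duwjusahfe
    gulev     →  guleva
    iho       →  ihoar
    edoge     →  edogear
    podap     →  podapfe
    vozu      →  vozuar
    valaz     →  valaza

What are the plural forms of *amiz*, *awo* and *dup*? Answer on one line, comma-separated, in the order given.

Looking at the final sound of each stem: -fe when the stem ends in a voiceless consonant (*weuzoh*, *duwjusah*, *podap*); -a when the stem ends in a voiced consonant (*gulev*, *valaz*); -ar when the stem ends in a vowel (*iho*, *edoge*, *vozu*).
*amiz* — final sound /z/ (a voiced consonant) → -a → *amiza*.
The final sound of *awo* is /o/, which is a vowel, so the suffix is -ar, giving *awoar*.
Since the final sound of *dup* is /p/ (a voiceless consonant), it takes -fe, giving *dupfe*.

amiza, awoar, dupfe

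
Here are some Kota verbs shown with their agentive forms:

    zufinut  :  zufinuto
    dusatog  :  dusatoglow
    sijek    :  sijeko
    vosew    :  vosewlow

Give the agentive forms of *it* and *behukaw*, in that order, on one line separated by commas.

The pattern is voicing of the final consonant: -o when the stem ends in a voiceless consonant (*zufinut*, *sijek*); -low when the stem ends in a voiced consonant (*dusatog*, *vosew*).
Since the final consonant of *it* is /t/ (voiceless), it takes -o, giving *ito*.
*behukaw*: final consonant = /w/, voiced → -low → *behukawlow*.

ito, behukawlow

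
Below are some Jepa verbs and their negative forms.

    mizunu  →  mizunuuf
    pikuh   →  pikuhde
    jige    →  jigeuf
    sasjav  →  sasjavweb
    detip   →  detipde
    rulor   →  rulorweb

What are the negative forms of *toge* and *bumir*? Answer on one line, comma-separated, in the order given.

The pattern is voicing of the final sound: -de when the stem ends in a voiceless consonant (*pikuh*, *detip*); -web when the stem ends in a voiced consonant (*sasjav*, *rulor*); -uf when the stem ends in a vowel (*mizunu*, *jige*).
*toge* — final sound /e/ (a vowel) → -uf → *togeuf*.
Since the final sound of *bumir* is /r/ (a voiced consonant), it takes -web, giving *bumirweb*.

togeuf, bumirweb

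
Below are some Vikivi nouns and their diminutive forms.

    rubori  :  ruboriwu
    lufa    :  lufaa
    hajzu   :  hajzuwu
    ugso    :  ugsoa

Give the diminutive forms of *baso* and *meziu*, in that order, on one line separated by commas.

basoa, meziuwu

The alternation tracks the last vowel of the stem — -wu when the last vowel of the stem is a high vowel (*rubori*, *hajzu*); -a when the last vowel of the stem is a non-high vowel (*lufa*, *ugso*).
Since the last vowel of *baso* is /o/ (a non-high vowel), it takes -a, giving *basoa*.
*meziu*: last vowel = /u/, a high vowel → -wu → *meziuwu*.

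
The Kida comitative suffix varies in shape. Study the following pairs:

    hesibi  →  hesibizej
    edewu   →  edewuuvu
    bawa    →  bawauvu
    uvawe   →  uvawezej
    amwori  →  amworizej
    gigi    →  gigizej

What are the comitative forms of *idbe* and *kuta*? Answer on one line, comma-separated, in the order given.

idbezej, kutauvu

The suffix is conditioned by the last vowel: -zej when the last vowel of the stem is a front vowel (*hesibi*, *uvawe*, *amwori*, *gigi*); -uvu when the last vowel of the stem is a back vowel (*edewu*, *bawa*).
Since the last vowel of *idbe* is /e/ (a front vowel), it takes -zej, giving *idbezej*.
The last vowel of *kuta* is /a/, which is a back vowel, so the suffix is -uvu, giving *kutauvu*.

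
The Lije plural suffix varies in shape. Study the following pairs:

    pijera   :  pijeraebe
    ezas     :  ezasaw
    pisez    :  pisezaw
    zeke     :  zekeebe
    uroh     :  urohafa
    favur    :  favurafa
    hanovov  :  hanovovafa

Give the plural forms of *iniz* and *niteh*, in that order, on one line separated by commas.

The pattern is sibilance of the final sound: -aw when the stem ends in a sibilant (*ezas*, *pisez*); -afa when the stem ends in a non-sibilant consonant (*uroh*, *favur*, *hanovov*); -ebe when the stem ends in a vowel (*pijera*, *zeke*).
*iniz*: final sound = /z/, a sibilant → -aw → *inizaw*.
The final sound of *niteh* is /h/, which is a non-sibilant consonant, so the suffix is -afa, giving *nitehafa*.

inizaw, nitehafa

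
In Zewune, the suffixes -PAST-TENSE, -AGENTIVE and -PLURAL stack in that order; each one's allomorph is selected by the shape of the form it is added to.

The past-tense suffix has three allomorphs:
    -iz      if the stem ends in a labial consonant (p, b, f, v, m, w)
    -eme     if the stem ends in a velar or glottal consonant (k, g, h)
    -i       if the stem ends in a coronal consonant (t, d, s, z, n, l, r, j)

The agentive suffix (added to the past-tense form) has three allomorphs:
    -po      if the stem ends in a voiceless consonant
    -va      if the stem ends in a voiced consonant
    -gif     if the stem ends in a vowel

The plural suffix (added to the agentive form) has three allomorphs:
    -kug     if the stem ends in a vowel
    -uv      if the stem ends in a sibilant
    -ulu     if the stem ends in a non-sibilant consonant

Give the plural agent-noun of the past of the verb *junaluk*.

Since the final consonant of *junaluk* is /k/ (velar/glottal), it takes -eme, giving *junalukeme*.
The past-tense form *junalukeme*: final sound = /e/, a vowel → -gif → *junalukemegif*.
The agentive form *junalukemegif* — final sound /f/ (a non-sibilant consonant) → -ulu → *junalukemegifulu*.

junalukemegifulu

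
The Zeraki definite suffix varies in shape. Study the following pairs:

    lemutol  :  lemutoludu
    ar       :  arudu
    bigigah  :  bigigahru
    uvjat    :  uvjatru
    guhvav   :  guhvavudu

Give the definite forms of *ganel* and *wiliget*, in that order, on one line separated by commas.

The pattern is voicing of the final consonant: -ru when the stem ends in a voiceless consonant (*bigigah*, *uvjat*); -udu when the stem ends in a voiced consonant (*lemutol*, *ar*, *guhvav*).
Since the final consonant of *ganel* is /l/ (voiced), it takes -udu, giving *ganeludu*.
*wiliget* — final consonant /t/ (voiceless) → -ru → *wiligetru*.

ganeludu, wiligetru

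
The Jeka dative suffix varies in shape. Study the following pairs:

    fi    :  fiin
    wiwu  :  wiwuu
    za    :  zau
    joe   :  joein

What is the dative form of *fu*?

The pattern is front/back vowel harmony: -in when the last vowel of the stem is a front vowel (*fi*, *joe*); -u when the last vowel of the stem is a back vowel (*wiwu*, *za*).
The last vowel of *fu* is /u/, which is a back vowel, so the suffix is -u, giving *fuu*.

fuu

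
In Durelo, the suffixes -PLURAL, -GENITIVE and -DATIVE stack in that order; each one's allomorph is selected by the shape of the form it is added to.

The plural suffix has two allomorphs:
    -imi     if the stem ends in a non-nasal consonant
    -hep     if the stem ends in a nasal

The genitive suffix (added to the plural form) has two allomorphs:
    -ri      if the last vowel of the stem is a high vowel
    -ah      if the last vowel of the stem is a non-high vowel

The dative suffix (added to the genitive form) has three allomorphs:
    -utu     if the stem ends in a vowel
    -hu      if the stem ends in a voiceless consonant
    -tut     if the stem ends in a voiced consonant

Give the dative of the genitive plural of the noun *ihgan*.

ihganhepahhu

*ihgan* — final consonant /n/ (a nasal) → -hep → *ihganhep*.
The plural form *ihganhep*: last vowel = /e/, a non-high vowel → -ah → *ihganhepah*.
The genitive form *ihganhepah*: final sound = /h/, a voiceless consonant → -hu → *ihganhepahhu*.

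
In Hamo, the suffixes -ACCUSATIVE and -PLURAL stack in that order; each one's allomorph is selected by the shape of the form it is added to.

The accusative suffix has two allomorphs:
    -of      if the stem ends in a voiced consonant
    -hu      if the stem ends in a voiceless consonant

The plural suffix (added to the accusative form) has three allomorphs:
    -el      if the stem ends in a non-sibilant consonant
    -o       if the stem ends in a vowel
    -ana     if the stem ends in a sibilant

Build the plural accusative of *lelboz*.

*lelboz*: final consonant = /z/, voiced → -of → *lelbozof*.
The accusative form *lelbozof*: final sound = /f/, a non-sibilant consonant → -el → *lelbozofel*.

lelbozofel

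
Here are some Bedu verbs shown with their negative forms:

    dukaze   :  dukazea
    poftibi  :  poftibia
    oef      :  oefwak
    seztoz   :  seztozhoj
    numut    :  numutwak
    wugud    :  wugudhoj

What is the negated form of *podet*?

podetwak

The pattern is voicing of the final sound: -wak when the stem ends in a voiceless consonant (*oef*, *numut*); -hoj when the stem ends in a voiced consonant (*seztoz*, *wugud*); -a when the stem ends in a vowel (*dukaze*, *poftibi*).
*podet* — final sound /t/ (a voiceless consonant) → -wak → *podetwak*.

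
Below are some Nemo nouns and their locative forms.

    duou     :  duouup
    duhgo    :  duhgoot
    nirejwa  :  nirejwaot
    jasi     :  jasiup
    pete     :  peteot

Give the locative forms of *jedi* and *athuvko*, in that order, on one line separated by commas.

jediup, athuvkoot

The pattern is height harmony: -up when the last vowel of the stem is a high vowel (*duou*, *jasi*); -ot when the last vowel of the stem is a non-high vowel (*duhgo*, *nirejwa*, *pete*).
Since the last vowel of *jedi* is /i/ (a high vowel), it takes -up, giving *jediup*.
*athuvko*: last vowel = /o/, a non-high vowel → -ot → *athuvkoot*.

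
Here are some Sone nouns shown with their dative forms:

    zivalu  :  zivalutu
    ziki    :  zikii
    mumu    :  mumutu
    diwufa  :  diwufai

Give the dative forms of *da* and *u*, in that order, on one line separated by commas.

dai, utu

The pattern is rounding harmony: -tu when the last vowel of the stem is a rounded vowel (*zivalu*, *mumu*); -i when the last vowel of the stem is an unrounded vowel (*ziki*, *diwufa*).
*da*: last vowel = /a/, an unrounded vowel → -i → *dai*.
*u* — last vowel /u/ (a rounded vowel) → -tu → *utu*.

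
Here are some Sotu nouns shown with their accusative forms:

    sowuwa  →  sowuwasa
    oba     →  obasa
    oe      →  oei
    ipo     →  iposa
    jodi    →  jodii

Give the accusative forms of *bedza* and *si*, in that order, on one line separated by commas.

bedzasa, sii

Looking at the last vowel of each stem: -i when the last vowel of the stem is a front vowel (*oe*, *jodi*); -sa when the last vowel of the stem is a back vowel (*sowuwa*, *oba*, *ipo*).
The last vowel of *bedza* is /a/, which is a back vowel, so the suffix is -sa, giving *bedzasa*.
The last vowel of *si* is /i/, which is a front vowel, so the suffix is -i, giving *sii*.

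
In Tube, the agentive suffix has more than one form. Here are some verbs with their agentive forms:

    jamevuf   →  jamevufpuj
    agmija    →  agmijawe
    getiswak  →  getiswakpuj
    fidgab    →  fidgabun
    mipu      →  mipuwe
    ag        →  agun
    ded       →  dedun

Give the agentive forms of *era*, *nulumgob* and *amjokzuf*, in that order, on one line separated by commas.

erawe, nulumgobun, amjokzufpuj

The alternation tracks the final sound of the stem — -puj when the stem ends in a voiceless consonant (*jamevuf*, *getiswak*); -un when the stem ends in a voiced consonant (*fidgab*, *ag*, *ded*); -we when the stem ends in a vowel (*agmija*, *mipu*).
*era*: final sound = /a/, a vowel → -we → *erawe*.
*nulumgob* — final sound /b/ (a voiced consonant) → -un → *nulumgobun*.
*amjokzuf*: final sound = /f/, a voiceless consonant → -puj → *amjokzufpuj*.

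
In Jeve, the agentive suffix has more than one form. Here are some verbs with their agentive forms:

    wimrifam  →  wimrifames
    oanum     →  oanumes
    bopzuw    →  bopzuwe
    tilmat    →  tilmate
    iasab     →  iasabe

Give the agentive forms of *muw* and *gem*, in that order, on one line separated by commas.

muwe, gemes

Looking at the final consonant of each stem: -es when the stem ends in a nasal (*wimrifam*, *oanum*); -e when the stem ends in a non-nasal consonant (*bopzuw*, *tilmat*, *iasab*).
Since the final consonant of *muw* is /w/ (non-nasal), it takes -e, giving *muwe*.
The final consonant of *gem* is /m/, which is a nasal, so the suffix is -es, giving *gemes*.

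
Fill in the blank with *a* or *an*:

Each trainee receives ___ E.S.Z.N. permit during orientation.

The indefinite article is chosen by the initial *sound* of the following word, not its spelling.
The initialism *E.S.Z.N.* is read letter by letter; the first letter, E, is pronounced /iː/, which begins with a vowel sound.
So the article is *an*: Each trainee receives an E.S.Z.N. permit during orientation.

an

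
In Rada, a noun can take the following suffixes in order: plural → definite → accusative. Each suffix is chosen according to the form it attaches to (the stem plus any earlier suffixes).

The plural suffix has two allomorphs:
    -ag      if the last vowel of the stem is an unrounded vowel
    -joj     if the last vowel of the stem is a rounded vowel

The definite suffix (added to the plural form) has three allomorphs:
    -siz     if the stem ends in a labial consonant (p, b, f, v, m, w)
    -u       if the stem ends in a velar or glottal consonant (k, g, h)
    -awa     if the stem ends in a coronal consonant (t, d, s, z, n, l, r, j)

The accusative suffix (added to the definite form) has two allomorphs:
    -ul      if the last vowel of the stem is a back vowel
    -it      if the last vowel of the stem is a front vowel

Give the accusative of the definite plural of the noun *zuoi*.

*zuoi* — last vowel /i/ (an unrounded vowel) → -ag → *zuoiag*.
The plural form *zuoiag*: final consonant = /g/, velar/glottal → -u → *zuoiagu*.
The definite form *zuoiagu*: last vowel = /u/, a back vowel → -ul → *zuoiaguul*.

zuoiaguul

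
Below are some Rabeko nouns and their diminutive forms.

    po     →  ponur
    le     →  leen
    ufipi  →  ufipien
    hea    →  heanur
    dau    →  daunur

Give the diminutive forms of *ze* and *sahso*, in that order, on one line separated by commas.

The suffix is conditioned by the last vowel: -en when the last vowel of the stem is a front vowel (*le*, *ufipi*); -nur when the last vowel of the stem is a back vowel (*po*, *hea*, *dau*).
The last vowel of *ze* is /e/, which is a front vowel, so the suffix is -en, giving *zeen*.
Since the last vowel of *sahso* is /o/ (a back vowel), it takes -nur, giving *sahsonur*.

zeen, sahsonur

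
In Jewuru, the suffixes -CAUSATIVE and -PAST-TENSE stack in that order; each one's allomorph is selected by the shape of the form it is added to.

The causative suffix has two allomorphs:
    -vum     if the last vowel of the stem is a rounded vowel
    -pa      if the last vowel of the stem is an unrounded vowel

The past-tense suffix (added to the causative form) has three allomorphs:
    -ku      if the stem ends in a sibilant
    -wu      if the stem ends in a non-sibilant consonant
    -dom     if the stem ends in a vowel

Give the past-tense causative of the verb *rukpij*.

Since the last vowel of *rukpij* is /i/ (an unrounded vowel), it takes -pa, giving *rukpijpa*.
The causative form *rukpijpa* — final sound /a/ (a vowel) → -dom → *rukpijpadom*.

rukpijpadom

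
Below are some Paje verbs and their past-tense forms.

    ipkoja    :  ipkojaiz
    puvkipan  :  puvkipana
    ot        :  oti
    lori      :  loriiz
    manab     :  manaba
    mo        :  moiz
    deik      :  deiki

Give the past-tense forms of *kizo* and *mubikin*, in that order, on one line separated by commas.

kizoiz, mubikina

The alternation tracks the final sound of the stem — -i when the stem ends in a voiceless consonant (*ot*, *deik*); -a when the stem ends in a voiced consonant (*puvkipan*, *manab*); -iz when the stem ends in a vowel (*ipkoja*, *lori*, *mo*).
*kizo*: final sound = /o/, a vowel → -iz → *kizoiz*.
The final sound of *mubikin* is /n/, which is a voiced consonant, so the suffix is -a, giving *mubikina*.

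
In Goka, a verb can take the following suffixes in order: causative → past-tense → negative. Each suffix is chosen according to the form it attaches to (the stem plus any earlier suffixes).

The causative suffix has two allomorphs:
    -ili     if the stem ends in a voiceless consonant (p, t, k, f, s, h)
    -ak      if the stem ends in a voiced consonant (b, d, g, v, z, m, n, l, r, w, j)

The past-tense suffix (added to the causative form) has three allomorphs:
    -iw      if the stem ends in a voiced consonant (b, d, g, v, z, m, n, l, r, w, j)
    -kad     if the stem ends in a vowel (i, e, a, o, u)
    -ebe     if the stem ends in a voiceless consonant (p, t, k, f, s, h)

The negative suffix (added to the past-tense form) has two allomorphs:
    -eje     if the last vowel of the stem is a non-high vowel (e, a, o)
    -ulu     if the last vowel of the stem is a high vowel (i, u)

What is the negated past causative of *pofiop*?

pofiopilikadeje

*pofiop*: final consonant = /p/, voiceless → -ili → *pofiopili*.
Since the final sound of the causative form *pofiopili* is /i/ (a vowel), it takes -kad, giving *pofiopilikad*.
Since the last vowel of the past-tense form *pofiopilikad* is /a/ (a non-high vowel), it takes -eje, giving *pofiopilikadeje*.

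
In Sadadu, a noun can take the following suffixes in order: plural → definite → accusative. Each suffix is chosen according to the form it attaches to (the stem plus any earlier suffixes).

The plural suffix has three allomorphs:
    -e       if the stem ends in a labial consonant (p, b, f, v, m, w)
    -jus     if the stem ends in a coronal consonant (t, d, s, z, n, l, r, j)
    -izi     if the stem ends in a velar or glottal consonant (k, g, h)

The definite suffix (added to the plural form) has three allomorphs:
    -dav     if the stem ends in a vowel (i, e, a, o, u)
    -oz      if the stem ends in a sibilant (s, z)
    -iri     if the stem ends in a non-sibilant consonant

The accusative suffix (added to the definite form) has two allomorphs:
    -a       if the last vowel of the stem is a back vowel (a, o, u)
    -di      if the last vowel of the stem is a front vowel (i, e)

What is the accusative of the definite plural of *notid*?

notidjusoza

The final consonant of *notid* is /d/, which is coronal, so the plural suffix is -jus, giving *notidjus*.
Since the final sound of the plural form *notidjus* is /s/ (a sibilant), it takes -oz, giving *notidjusoz*.
The definite form *notidjusoz* — last vowel /o/ (a back vowel) → -a → *notidjusoza*.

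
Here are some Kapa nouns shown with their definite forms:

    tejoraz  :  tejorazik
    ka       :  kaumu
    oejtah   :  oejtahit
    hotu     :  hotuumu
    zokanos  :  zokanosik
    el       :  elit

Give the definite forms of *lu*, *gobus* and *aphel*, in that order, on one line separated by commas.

luumu, gobusik, aphelit

The alternation tracks the final sound of the stem — -ik when the stem ends in a sibilant (*tejoraz*, *zokanos*); -it when the stem ends in a non-sibilant consonant (*oejtah*, *el*); -umu when the stem ends in a vowel (*ka*, *hotu*).
*lu*: final sound = /u/, a vowel → -umu → *luumu*.
The final sound of *gobus* is /s/, which is a sibilant, so the suffix is -ik, giving *gobusik*.
Since the final sound of *aphel* is /l/ (a non-sibilant consonant), it takes -it, giving *aphelit*.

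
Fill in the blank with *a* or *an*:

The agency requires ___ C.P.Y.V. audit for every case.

a

The indefinite article is chosen by the initial *sound* of the following word, not its spelling.
The initialism *C.P.Y.V.* is read letter by letter; the first letter, C, is pronounced /siː/, which begins with a consonant sound.
So the article is *a*: The agency requires a C.P.Y.V. audit for every case.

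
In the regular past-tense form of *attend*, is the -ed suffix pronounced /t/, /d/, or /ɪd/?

/ɪd/

The stem *attend* ends in /t/ or /d/.
The -ed suffix is realized as /ɪd/ after /t, d/; as /t/ after other voiceless consonants; and as /d/ after other voiced sounds.
So -ed on *attend* is pronounced /ɪd/.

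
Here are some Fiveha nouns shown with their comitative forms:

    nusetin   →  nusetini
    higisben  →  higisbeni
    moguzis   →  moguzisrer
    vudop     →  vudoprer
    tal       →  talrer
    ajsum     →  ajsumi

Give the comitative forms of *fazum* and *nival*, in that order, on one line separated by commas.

The pattern is nasality of the final consonant: -i when the stem ends in a nasal (*nusetin*, *higisben*, *ajsum*); -rer when the stem ends in a non-nasal consonant (*moguzis*, *vudop*, *tal*).
Since the final consonant of *fazum* is /m/ (a nasal), it takes -i, giving *fazumi*.
*nival*: final consonant = /l/, non-nasal → -rer → *nivalrer*.

fazumi, nivalrer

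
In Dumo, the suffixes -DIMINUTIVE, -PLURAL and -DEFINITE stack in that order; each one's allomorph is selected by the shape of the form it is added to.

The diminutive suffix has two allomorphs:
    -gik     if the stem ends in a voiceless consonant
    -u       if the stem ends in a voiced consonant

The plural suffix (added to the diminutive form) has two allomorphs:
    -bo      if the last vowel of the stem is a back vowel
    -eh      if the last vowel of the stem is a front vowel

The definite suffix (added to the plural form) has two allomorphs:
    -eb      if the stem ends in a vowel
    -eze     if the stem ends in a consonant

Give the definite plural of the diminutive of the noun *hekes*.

Since the final consonant of *hekes* is /s/ (voiceless), it takes -gik, giving *hekesgik*.
The last vowel of the diminutive form *hekesgik* is /i/, which is a front vowel, so the plural suffix is -eh, giving *hekesgikeh*.
The plural form *hekesgikeh*: final sound = /h/, a consonant → -eze → *hekesgikeheze*.

hekesgikeheze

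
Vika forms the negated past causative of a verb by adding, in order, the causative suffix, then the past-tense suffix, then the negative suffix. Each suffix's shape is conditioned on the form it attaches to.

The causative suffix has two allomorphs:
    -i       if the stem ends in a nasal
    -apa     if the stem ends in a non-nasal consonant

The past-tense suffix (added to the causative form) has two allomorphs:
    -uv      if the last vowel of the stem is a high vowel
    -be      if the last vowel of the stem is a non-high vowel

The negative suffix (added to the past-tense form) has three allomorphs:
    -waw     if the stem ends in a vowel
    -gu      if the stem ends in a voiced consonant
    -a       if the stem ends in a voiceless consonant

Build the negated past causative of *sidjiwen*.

*sidjiwen*: final consonant = /n/, a nasal → -i → *sidjiweni*.
The last vowel of the causative form *sidjiweni* is /i/, which is a high vowel, so the past-tense suffix is -uv, giving *sidjiweniuv*.
The past-tense form *sidjiweniuv*: final sound = /v/, a voiced consonant → -gu → *sidjiweniuvgu*.

sidjiweniuvgu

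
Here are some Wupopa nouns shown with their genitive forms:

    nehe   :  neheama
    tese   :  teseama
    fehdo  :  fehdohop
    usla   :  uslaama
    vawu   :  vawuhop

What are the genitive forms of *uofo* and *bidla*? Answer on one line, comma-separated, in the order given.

Looking at the last vowel of each stem: -hop when the last vowel of the stem is a rounded vowel (*fehdo*, *vawu*); -ama when the last vowel of the stem is an unrounded vowel (*nehe*, *tese*, *usla*).
The last vowel of *uofo* is /o/, which is a rounded vowel, so the suffix is -hop, giving *uofohop*.
*bidla*: last vowel = /a/, an unrounded vowel → -ama → *bidlaama*.

uofohop, bidlaama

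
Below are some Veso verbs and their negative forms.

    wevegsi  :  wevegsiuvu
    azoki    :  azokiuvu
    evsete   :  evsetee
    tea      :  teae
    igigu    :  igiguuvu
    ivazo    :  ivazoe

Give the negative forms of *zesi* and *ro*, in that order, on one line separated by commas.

zesiuvu, roe

The suffix is conditioned by the last vowel: -uvu when the last vowel of the stem is a high vowel (*wevegsi*, *azoki*, *igigu*); -e when the last vowel of the stem is a non-high vowel (*evsete*, *tea*, *ivazo*).
Since the last vowel of *zesi* is /i/ (a high vowel), it takes -uvu, giving *zesiuvu*.
*ro*: last vowel = /o/, a non-high vowel → -e → *roe*.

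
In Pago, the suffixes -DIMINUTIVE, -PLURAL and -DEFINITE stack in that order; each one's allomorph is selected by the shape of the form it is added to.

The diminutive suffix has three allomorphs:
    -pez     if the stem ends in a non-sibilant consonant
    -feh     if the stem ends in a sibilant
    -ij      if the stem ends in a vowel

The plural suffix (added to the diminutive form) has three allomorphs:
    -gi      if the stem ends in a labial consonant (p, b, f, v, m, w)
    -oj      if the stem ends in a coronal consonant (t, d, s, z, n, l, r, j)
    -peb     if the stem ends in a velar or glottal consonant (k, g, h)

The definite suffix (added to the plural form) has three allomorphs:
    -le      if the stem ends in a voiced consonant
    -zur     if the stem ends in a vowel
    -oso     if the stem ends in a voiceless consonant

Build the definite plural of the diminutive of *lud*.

Since the final sound of *lud* is /d/ (a non-sibilant consonant), it takes -pez, giving *ludpez*.
The diminutive form *ludpez* — final consonant /z/ (coronal) → -oj → *ludpezoj*.
The final sound of the plural form *ludpezoj* is /j/, which is a voiced consonant, so the definite suffix is -le, giving *ludpezojle*.

ludpezojle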